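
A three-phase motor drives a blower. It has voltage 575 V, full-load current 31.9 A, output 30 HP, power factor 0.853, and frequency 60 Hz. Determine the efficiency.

P_out = 30 × 746 = 22380 W
P_in = √3·V_L·I_L·cosφ = 1.732 × 575 × 31.9 × 0.853 = 27099 W
η = P_out / P_in = 22380 / 27099 = 0.826 = 82.6%

82.6 %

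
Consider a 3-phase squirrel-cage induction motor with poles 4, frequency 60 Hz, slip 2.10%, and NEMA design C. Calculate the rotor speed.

n_s = 120f/p = 120×60/4 = 1800 rpm
n = n_s(1 − s) = 1800 × (1 − 0.021) = 1762 rpm

1762 rpm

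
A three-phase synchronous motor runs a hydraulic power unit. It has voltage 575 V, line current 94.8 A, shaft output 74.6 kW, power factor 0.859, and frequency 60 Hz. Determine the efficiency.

92.0 %

P_out = 74.6 kW = 74600 W
P_in = √3·V_L·I_L·cosφ = 1.732 × 575 × 94.8 × 0.859 = 81099 W
η = P_out / P_in = 74600 / 81099 = 0.920 = 92.0%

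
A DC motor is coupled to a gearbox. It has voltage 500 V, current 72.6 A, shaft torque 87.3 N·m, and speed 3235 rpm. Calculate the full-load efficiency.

ω = 2π × 3235/60 = 338.8 rad/s; P_out = τω = 87.3 × 338.8 = 29577 W
P_in = V·I = 500 × 72.6 = 36300 W
η = P_out / P_in = 29577 / 36300 = 0.815 = 81.5%

81.5 %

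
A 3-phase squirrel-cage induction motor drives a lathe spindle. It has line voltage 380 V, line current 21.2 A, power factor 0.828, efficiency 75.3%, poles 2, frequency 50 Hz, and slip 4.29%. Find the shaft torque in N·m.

P_in = √3·V·I·cosφ = 1.732 × 380 × 21.2 × 0.828 = 11553 W
P_out = η·P_in = 0.753 × 11553 = 8699 W
n_s = 120×50/2 = 3000 rpm; n = 3000×(1−0.0429) = 2871 rpm
ω = 2π×2871/60 = 300.7 rad/s
τ = P_out/ω = 8699/300.7 = 28.9 N·m

28.9 N·m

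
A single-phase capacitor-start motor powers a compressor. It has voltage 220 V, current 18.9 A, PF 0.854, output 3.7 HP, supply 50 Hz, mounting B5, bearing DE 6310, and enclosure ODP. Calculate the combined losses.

791 W

P_in = V·I·cosφ = 220×18.9×0.854 = 3551 W
P_out = 3.7×746 = 2760 W
Losses = P_in − P_out = 3551 − 2760 = 791 W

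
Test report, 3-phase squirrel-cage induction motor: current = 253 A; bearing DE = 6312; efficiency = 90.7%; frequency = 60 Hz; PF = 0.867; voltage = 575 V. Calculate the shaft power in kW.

P_in = √3·V·I·cosφ = 1.732 × 575 × 253 × 0.867 = 218452 W
P_out = η·P_in = 0.907 × 218452 = 198136 W

198 kW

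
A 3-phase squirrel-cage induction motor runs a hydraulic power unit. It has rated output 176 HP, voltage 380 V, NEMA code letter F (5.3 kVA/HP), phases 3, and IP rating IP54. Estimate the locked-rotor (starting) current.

1420 A

S_LR = 5.3 × 176 = 932.8 kVA
I_LR = S_LR/(√3·V_L) = 932800/(1.732×380) = 1420 A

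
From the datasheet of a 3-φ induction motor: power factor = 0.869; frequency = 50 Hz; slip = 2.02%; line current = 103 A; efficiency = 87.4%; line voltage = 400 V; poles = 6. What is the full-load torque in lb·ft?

P_in = √3·V·I·cosφ = 1.732 × 400 × 103 × 0.869 = 62010 W
P_out = η·P_in = 0.874 × 62010 = 54197 W
n_s = 120×50/6 = 1000 rpm; n = 1000×(1−0.0202) = 980 rpm
ω = 2π×980/60 = 102.6 rad/s
τ = P_out/ω = 54197/102.6 = 528.2 N·m
In lb·ft: 528.2/1.356 = 390 lb·ft

390 lb·ft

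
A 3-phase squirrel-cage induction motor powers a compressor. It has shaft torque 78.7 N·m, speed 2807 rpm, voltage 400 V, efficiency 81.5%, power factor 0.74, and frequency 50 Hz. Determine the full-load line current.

55.4 A

ω = 2π×2807/60 = 293.9 rad/s; P_out = τω = 78.7 × 293.9 = 23130 W
P_in = P_out / η = 23130 / 0.815 = 28380 W
I_L = P_in / (√3·V_L·cosφ) = 28380 / (1.732 × 400 × 0.74) = 55.4 A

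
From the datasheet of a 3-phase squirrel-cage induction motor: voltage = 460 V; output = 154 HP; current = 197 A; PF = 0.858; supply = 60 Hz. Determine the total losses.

19800 W

P_in = √3·V·I·cosφ = 1.732×460×197×0.858 = 134666 W
P_out = 154×746 = 114884 W
Losses = P_in − P_out = 134666 − 114884 = 19782 W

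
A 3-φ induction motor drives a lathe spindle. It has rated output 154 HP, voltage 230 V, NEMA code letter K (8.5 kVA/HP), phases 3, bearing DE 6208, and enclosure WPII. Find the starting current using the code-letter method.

S_LR = 8.5 × 154 = 1309 kVA
I_LR = S_LR/(√3·V_L) = 1309000/(1.732×230) = 3290 A

3290 A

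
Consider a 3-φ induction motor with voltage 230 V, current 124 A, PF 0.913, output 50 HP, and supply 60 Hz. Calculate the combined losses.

P_in = √3·V·I·cosφ = 1.732×230×124×0.913 = 45099 W
P_out = 50×746 = 37300 W
Losses = P_in − P_out = 45099 − 37300 = 7799 W

7.8 kW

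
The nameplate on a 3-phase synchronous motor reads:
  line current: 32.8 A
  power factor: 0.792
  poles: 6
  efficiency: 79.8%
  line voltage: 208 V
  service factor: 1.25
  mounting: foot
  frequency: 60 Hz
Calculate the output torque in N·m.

59.4 N·m

P_in = √3·V·I·cosφ = 1.732 × 208 × 32.8 × 0.792 = 9359 W
P_out = η·P_in = 0.798 × 9359 = 7468 W
n = n_s = 120×60/6 = 1200 rpm (synchronous)
ω = 2π×1200/60 = 125.7 rad/s
τ = P_out/ω = 7468/125.7 = 59.4 N·m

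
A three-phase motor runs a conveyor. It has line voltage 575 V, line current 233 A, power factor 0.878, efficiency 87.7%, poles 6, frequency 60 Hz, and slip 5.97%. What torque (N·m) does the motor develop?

P_in = √3·V·I·cosφ = 1.732 × 575 × 233 × 0.878 = 203735 W
P_out = η·P_in = 0.877 × 203735 = 178676 W
n_s = 120×60/6 = 1200 rpm; n = 1200×(1−0.0597) = 1128 rpm
ω = 2π×1128/60 = 118.1 rad/s
τ = P_out/ω = 178676/118.1 = 1510 N·m

1510 N·m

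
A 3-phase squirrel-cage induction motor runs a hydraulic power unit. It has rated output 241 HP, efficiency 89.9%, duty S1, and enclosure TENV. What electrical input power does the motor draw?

P_out = 241 × 746 = 179786 W
P_in = P_out/η = 179786/0.899 = 199984 W = 200 kW

200 kW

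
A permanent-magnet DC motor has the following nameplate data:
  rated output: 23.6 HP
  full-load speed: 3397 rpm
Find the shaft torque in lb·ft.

36.5 lb·ft

P_out = 23.6 × 746 = 17606 W
ω = 2π × 3397/60 = 355.7 rad/s
τ = P_out/ω = 17606/355.7 = 49.5 N·m
In lb·ft: 49.5/1.356 = 36.5 lb·ft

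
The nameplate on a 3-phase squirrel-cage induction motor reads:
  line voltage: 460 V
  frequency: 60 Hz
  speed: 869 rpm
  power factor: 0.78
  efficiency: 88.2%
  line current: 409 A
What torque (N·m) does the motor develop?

2460 N·m

P_in = √3·V·I·cosφ = 1.732 × 460 × 409 × 0.78 = 254170 W
P_out = η·P_in = 0.882 × 254170 = 224178 W
n = 869 rpm
ω = 2π×869/60 = 91 rad/s
τ = P_out/ω = 224178/91 = 2460 N·m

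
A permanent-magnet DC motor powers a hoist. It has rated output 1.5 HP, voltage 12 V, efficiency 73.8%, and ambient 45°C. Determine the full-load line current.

P_out = 1.5 × 746 = 1119 W
P_in = P_out / η = 1119 / 0.738 = 1516 W
I = P_in / V = 1516 / 12 = 126 A

126 A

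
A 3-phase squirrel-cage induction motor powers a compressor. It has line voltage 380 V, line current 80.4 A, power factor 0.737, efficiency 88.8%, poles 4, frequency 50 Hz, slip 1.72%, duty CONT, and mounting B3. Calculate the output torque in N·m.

P_in = √3·V·I·cosφ = 1.732 × 380 × 80.4 × 0.737 = 38999 W
P_out = η·P_in = 0.888 × 38999 = 34631 W
n_s = 120×50/4 = 1500 rpm; n = 1500×(1−0.0172) = 1474 rpm
ω = 2π×1474/60 = 154.4 rad/s
τ = P_out/ω = 34631/154.4 = 224 N·m

224 N·m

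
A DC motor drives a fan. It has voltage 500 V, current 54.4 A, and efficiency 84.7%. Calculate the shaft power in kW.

P_in = V·I = 500 × 54.4 = 27200 W
P_out = η·P_in = 0.847 × 27200 = 23038 W

23 kW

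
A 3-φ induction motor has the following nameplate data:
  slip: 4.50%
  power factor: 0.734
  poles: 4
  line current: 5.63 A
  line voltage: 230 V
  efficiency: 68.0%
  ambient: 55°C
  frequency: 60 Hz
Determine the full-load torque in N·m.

P_in = √3·V·I·cosφ = 1.732 × 230 × 5.63 × 0.734 = 1646 W
P_out = η·P_in = 0.68 × 1646 = 1119 W
n_s = 120×60/4 = 1800 rpm; n = 1800×(1−0.045) = 1719 rpm
ω = 2π×1719/60 = 180 rad/s
τ = P_out/ω = 1119/180 = 6.22 N·m

6.22 N·m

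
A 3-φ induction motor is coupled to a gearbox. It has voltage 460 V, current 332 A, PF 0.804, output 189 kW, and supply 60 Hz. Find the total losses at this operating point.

P_in = √3·V·I·cosφ = 1.732×460×332×0.804 = 212667 W
P_out = 189000 W
Losses = P_in − P_out = 212667 − 189000 = 23667 W

23700 W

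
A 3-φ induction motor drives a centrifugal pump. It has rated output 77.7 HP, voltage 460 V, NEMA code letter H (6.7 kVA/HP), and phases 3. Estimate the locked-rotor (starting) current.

S_LR = 6.7 × 77.7 = 520.59 kVA
I_LR = S_LR/(√3·V_L) = 520590/(1.732×460) = 653 A

653 A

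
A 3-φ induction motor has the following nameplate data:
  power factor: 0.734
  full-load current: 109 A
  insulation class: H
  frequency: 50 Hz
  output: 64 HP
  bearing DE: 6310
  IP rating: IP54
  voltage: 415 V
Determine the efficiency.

P_out = 64 × 746 = 47744 W
P_in = √3·V_L·I_L·cosφ = 1.732 × 415 × 109 × 0.734 = 57507 W
η = P_out / P_in = 47744 / 57507 = 0.830 = 83.0%

83.0 %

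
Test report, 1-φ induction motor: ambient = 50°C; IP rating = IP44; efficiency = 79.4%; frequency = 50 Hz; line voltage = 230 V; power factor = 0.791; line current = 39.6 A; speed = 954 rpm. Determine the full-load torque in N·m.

P_in = V·I·cosφ = 230 × 39.6 × 0.791 = 7204 W
P_out = η·P_in = 0.794 × 7204 = 5720 W
n = 954 rpm
ω = 2π×954/60 = 99.9 rad/s
τ = P_out/ω = 5720/99.9 = 57.3 N·m

57.3 N·m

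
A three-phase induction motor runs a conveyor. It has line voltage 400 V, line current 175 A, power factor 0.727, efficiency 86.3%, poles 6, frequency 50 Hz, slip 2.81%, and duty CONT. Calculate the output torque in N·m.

747 N·m

P_in = √3·V·I·cosφ = 1.732 × 400 × 175 × 0.727 = 88141 W
P_out = η·P_in = 0.863 × 88141 = 76066 W
n_s = 120×50/6 = 1000 rpm; n = 1000×(1−0.0281) = 972 rpm
ω = 2π×972/60 = 101.8 rad/s
τ = P_out/ω = 76066/101.8 = 747 N·m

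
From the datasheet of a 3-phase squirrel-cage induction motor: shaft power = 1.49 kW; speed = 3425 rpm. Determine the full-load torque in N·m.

ω = 2π × 3425/60 = 358.7 rad/s
τ = P/ω = 1490/358.7 = 4.15 N·m

4.15 N·m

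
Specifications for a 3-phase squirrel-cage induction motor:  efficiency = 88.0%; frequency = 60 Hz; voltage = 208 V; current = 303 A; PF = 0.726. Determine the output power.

P_in = √3·V·I·cosφ = 1.732 × 208 × 303 × 0.726 = 79248 W
P_out = η·P_in = 0.88 × 79248 = 69738 W

69.7 kW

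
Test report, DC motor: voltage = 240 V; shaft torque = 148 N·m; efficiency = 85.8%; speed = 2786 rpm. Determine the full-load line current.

210 A

ω = 2π×2786/60 = 291.7 rad/s; P_out = τω = 148 × 291.7 = 43172 W
P_in = P_out / η = 43172 / 0.858 = 50317 W
I = P_in / V = 50317 / 240 = 210 A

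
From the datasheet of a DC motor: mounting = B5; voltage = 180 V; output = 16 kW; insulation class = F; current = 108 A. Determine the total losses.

3440 W

P_in = V·I = 180×108 = 19440 W
P_out = 16000 W
Losses = P_in − P_out = 19440 − 16000 = 3440 W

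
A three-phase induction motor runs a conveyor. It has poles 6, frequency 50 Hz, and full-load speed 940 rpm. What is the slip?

n_s = 120f/p = 120×50/6 = 1000 rpm
s = (n_s − n)/n_s = (1000 − 940)/1000 = 0.0600

6.0 %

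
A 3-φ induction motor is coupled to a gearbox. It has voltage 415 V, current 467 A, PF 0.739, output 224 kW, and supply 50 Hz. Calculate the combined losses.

P_in = √3·V·I·cosφ = 1.732×415×467×0.739 = 248060 W
P_out = 224000 W
Losses = P_in − P_out = 248060 − 224000 = 24060 W

24100 W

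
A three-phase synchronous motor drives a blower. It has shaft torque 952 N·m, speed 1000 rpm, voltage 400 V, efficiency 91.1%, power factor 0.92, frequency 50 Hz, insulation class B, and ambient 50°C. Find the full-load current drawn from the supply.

ω = 2π×1000/60 = 104.7 rad/s; P_out = τω = 952 × 104.7 = 99674 W
P_in = P_out / η = 99674 / 0.911 = 109412 W
I_L = P_in / (√3·V_L·cosφ) = 109412 / (1.732 × 400 × 0.92) = 172 A

172 A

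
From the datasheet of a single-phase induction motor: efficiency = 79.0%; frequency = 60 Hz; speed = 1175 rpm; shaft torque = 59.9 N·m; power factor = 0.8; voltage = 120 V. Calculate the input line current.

ω = 2π×1175/60 = 123 rad/s; P_out = τω = 59.9 × 123 = 7368 W
P_in = P_out / η = 7368 / 0.790 = 9327 W
I = P_in / (V·cosφ) = 9327 / (120 × 0.8) = 97.2 A

97.2 A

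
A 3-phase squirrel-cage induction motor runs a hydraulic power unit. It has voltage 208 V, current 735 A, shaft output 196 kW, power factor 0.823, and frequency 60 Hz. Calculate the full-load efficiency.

89.9 %

P_out = 196 kW = 196000 W
P_in = √3·V_L·I_L·cosφ = 1.732 × 208 × 735 × 0.823 = 217921 W
η = P_out / P_in = 196000 / 217921 = 0.899 = 89.9%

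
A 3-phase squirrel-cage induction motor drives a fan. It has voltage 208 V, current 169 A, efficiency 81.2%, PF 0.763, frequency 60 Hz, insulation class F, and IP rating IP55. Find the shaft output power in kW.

37.7 kW

P_in = √3·V·I·cosφ = 1.732 × 208 × 169 × 0.763 = 46454 W
P_out = η·P_in = 0.812 × 46454 = 37721 W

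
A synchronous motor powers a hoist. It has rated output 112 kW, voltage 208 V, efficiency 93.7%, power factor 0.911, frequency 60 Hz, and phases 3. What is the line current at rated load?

P_out = 112 kW = 112000 W
P_in = P_out / η = 112000 / 0.937 = 119530 W
I_L = P_in / (√3·V_L·cosφ) = 119530 / (1.732 × 208 × 0.911) = 364 A

364 A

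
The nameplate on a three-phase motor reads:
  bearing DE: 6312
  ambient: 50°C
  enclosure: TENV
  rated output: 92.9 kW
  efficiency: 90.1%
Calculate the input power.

103 kW

P_out = 92900 W
P_in = P_out/η = 92900/0.901 = 103108 W = 103 kW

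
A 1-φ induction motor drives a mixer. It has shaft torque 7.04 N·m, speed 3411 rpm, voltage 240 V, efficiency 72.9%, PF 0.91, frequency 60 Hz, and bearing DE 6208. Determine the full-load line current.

15.8 A

ω = 2π×3411/60 = 357.2 rad/s; P_out = τω = 7.04 × 357.2 = 2515 W
P_in = P_out / η = 2515 / 0.729 = 3450 W
I = P_in / (V·cosφ) = 3450 / (240 × 0.91) = 15.8 A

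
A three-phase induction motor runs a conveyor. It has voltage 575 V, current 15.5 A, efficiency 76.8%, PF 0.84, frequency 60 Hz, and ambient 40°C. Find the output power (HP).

13.3 HP

P_in = √3·V·I·cosφ = 1.732 × 575 × 15.5 × 0.84 = 12967 W
P_out = η·P_in = 0.768 × 12967 = 9959 W
= 9959/746 = 13.3 HP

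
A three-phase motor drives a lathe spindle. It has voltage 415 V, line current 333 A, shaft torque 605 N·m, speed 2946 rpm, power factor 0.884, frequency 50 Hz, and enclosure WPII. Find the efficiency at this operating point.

88.2 %

ω = 2π × 2946/60 = 308.5 rad/s; P_out = τω = 605 × 308.5 = 186643 W
P_in = √3·V_L·I_L·cosφ = 1.732 × 415 × 333 × 0.884 = 211589 W
η = P_out / P_in = 186643 / 211589 = 0.882 = 88.2%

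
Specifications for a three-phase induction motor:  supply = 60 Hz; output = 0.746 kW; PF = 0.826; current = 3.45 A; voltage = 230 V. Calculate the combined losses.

389 W

P_in = √3·V·I·cosφ = 1.732×230×3.45×0.826 = 1135 W
P_out = 746 W
Losses = P_in − P_out = 1135 − 746 = 389 W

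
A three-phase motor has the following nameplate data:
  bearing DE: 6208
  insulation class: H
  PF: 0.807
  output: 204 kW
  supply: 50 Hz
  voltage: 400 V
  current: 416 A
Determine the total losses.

P_in = √3·V·I·cosφ = 1.732×400×416×0.807 = 232581 W
P_out = 204000 W
Losses = P_in − P_out = 232581 − 204000 = 28581 W

28.6 kW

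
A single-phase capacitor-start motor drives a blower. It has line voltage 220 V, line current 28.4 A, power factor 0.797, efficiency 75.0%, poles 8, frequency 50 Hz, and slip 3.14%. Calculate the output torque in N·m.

P_in = V·I·cosφ = 220 × 28.4 × 0.797 = 4980 W
P_out = η·P_in = 0.75 × 4980 = 3735 W
n_s = 120×50/8 = 750 rpm; n = 750×(1−0.0314) = 726 rpm
ω = 2π×726/60 = 76.03 rad/s
τ = P_out/ω = 3735/76.03 = 49.1 N·m

49.1 N·m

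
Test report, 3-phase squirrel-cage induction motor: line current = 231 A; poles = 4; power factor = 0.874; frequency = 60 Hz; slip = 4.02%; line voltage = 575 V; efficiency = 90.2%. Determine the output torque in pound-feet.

P_in = √3·V·I·cosφ = 1.732 × 575 × 231 × 0.874 = 201066 W
P_out = η·P_in = 0.902 × 201066 = 181362 W
n_s = 120×60/4 = 1800 rpm; n = 1800×(1−0.0402) = 1728 rpm
ω = 2π×1728/60 = 181 rad/s
τ = P_out/ω = 181362/181 = 1002 N·m
In lb·ft: 1002/1.356 = 739 lb·ft

739 lb·ft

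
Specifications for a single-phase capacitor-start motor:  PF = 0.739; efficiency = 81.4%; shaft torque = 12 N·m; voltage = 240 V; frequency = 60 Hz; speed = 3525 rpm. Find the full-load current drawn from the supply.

ω = 2π×3525/60 = 369.1 rad/s; P_out = τω = 12 × 369.1 = 4429 W
P_in = P_out / η = 4429 / 0.814 = 5441 W
I = P_in / (V·cosφ) = 5441 / (240 × 0.739) = 30.7 A

30.7 A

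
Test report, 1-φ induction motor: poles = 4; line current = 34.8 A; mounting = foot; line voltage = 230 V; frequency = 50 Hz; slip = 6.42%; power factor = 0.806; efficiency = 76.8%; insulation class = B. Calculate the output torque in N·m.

P_in = V·I·cosφ = 230 × 34.8 × 0.806 = 6451 W
P_out = η·P_in = 0.768 × 6451 = 4954 W
n_s = 120×50/4 = 1500 rpm; n = 1500×(1−0.0642) = 1404 rpm
ω = 2π×1404/60 = 147 rad/s
τ = P_out/ω = 4954/147 = 33.7 N·m

33.7 N·m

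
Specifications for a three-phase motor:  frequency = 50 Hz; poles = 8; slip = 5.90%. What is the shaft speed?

n_s = 120f/p = 120×50/8 = 750 rpm
n = n_s(1 − s) = 750 × (1 − 0.059) = 706 rpm

706 rpm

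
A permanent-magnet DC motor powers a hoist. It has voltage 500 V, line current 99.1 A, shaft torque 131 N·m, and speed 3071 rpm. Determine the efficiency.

85.0 %

ω = 2π × 3071/60 = 321.6 rad/s; P_out = τω = 131 × 321.6 = 42130 W
P_in = V·I = 500 × 99.1 = 49550 W
η = P_out / P_in = 42130 / 49550 = 0.850 = 85.0%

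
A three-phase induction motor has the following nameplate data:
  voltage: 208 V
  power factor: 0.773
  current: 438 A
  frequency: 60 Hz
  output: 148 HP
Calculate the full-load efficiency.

90.5 %

P_out = 148 × 746 = 110408 W
P_in = √3·V_L·I_L·cosφ = 1.732 × 208 × 438 × 0.773 = 121973 W
η = P_out / P_in = 110408 / 121973 = 0.905 = 90.5%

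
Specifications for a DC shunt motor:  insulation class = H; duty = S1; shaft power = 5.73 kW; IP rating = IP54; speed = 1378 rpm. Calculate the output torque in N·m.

ω = 2π × 1378/60 = 144.3 rad/s
τ = P/ω = 5730/144.3 = 39.7 N·m

39.7 N·m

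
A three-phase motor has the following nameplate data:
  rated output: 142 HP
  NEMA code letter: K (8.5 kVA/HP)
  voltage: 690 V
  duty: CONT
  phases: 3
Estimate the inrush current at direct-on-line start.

S_LR = 8.5 × 142 = 1207 kVA
I_LR = S_LR/(√3·V_L) = 1207000/(1.732×690) = 1010 A

1010 A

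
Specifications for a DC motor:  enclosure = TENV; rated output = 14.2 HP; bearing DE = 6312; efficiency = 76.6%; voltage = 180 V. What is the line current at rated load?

P_out = 14.2 × 746 = 10593 W
P_in = P_out / η = 10593 / 0.766 = 13829 W
I = P_in / V = 13829 / 180 = 76.8 A

76.8 A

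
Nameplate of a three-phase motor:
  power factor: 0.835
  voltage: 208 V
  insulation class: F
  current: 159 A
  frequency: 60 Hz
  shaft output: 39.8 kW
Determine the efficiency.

P_out = 39.8 kW = 39800 W
P_in = √3·V_L·I_L·cosφ = 1.732 × 208 × 159 × 0.835 = 47829 W
η = P_out / P_in = 39800 / 47829 = 0.832 = 83.2%

83.2 %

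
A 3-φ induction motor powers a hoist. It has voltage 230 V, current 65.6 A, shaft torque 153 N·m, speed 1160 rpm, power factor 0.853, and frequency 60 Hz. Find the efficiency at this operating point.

83.4 %

ω = 2π × 1160/60 = 121.5 rad/s; P_out = τω = 153 × 121.5 = 18590 W
P_in = √3·V_L·I_L·cosφ = 1.732 × 230 × 65.6 × 0.853 = 22291 W
η = P_out / P_in = 18590 / 22291 = 0.834 = 83.4%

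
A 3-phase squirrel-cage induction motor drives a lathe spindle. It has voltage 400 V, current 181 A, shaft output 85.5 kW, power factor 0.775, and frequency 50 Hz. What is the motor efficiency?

P_out = 85.5 kW = 85500 W
P_in = √3·V_L·I_L·cosφ = 1.732 × 400 × 181 × 0.775 = 97183 W
η = P_out / P_in = 85500 / 97183 = 0.880 = 88.0%

88.0 %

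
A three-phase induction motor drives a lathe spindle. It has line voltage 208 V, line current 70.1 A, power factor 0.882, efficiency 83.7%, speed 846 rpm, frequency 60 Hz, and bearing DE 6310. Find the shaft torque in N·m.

210 N·m

P_in = √3·V·I·cosφ = 1.732 × 208 × 70.1 × 0.882 = 22274 W
P_out = η·P_in = 0.837 × 22274 = 18643 W
n = 846 rpm
ω = 2π×846/60 = 88.59 rad/s
τ = P_out/ω = 18643/88.59 = 210 N·m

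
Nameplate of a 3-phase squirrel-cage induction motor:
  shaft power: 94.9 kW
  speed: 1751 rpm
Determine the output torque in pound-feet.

ω = 2π × 1751/60 = 183.4 rad/s
τ = P/ω = 94900/183.4 = 517.4 N·m
In lb·ft: 517.4/1.356 = 382 lb·ft

382 lb·ft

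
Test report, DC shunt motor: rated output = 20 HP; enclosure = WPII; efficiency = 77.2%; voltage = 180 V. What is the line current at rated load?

P_out = 20 × 746 = 14920 W
P_in = P_out / η = 14920 / 0.772 = 19326 W
I = P_in / V = 19326 / 180 = 107 A

107 A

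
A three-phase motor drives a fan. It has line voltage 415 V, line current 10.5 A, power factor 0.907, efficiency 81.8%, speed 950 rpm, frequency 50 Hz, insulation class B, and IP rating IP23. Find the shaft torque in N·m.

P_in = √3·V·I·cosφ = 1.732 × 415 × 10.5 × 0.907 = 6845 W
P_out = η·P_in = 0.818 × 6845 = 5599 W
n = 950 rpm
ω = 2π×950/60 = 99.48 rad/s
τ = P_out/ω = 5599/99.48 = 56.3 N·m

56.3 N·m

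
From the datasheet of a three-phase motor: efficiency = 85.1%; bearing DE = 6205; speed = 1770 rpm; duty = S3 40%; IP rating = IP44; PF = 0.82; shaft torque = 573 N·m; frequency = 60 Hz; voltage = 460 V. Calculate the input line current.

191 A

ω = 2π×1770/60 = 185.4 rad/s; P_out = τω = 573 × 185.4 = 106234 W
P_in = P_out / η = 106234 / 0.851 = 124834 W
I_L = P_in / (√3·V_L·cosφ) = 124834 / (1.732 × 460 × 0.82) = 191 A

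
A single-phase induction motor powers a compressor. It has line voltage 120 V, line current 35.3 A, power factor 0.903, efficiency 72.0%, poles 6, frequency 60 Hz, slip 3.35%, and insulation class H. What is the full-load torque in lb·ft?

P_in = V·I·cosφ = 120 × 35.3 × 0.903 = 3825 W
P_out = η·P_in = 0.72 × 3825 = 2754 W
n_s = 120×60/6 = 1200 rpm; n = 1200×(1−0.0335) = 1160 rpm
ω = 2π×1160/60 = 121.5 rad/s
τ = P_out/ω = 2754/121.5 = 22.67 N·m
In lb·ft: 22.67/1.356 = 16.7 lb·ft

16.7 lb·ft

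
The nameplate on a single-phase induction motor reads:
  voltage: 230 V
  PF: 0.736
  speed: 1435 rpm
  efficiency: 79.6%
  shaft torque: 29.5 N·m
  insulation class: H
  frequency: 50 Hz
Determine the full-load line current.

32.9 A

ω = 2π×1435/60 = 150.3 rad/s; P_out = τω = 29.5 × 150.3 = 4434 W
P_in = P_out / η = 4434 / 0.796 = 5570 W
I = P_in / (V·cosφ) = 5570 / (230 × 0.736) = 32.9 A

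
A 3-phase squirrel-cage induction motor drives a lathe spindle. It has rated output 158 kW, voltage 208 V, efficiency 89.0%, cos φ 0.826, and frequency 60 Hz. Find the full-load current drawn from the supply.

P_out = 158 kW = 158000 W
P_in = P_out / η = 158000 / 0.890 = 177528 W
I_L = P_in / (√3·V_L·cosφ) = 177528 / (1.732 × 208 × 0.826) = 597 A

597 A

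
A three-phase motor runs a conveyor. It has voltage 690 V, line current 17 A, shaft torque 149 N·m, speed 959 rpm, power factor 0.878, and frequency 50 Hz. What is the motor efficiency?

ω = 2π × 959/60 = 100.4 rad/s; P_out = τω = 149 × 100.4 = 14960 W
P_in = √3·V_L·I_L·cosφ = 1.732 × 690 × 17 × 0.878 = 17838 W
η = P_out / P_in = 14960 / 17838 = 0.839 = 83.9%

83.9 %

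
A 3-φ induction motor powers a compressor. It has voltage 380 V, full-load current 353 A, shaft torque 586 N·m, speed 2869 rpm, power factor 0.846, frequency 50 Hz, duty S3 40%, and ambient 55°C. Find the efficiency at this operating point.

ω = 2π × 2869/60 = 300.4 rad/s; P_out = τω = 586 × 300.4 = 176034 W
P_in = √3·V_L·I_L·cosφ = 1.732 × 380 × 353 × 0.846 = 196552 W
η = P_out / P_in = 176034 / 196552 = 0.896 = 89.6%

89.6 %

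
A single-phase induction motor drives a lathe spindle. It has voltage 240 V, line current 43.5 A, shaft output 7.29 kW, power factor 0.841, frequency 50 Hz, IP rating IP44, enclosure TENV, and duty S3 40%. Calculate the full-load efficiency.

P_out = 7.29 kW = 7290 W
P_in = V·I·cosφ = 240 × 43.5 × 0.841 = 8780 W
η = P_out / P_in = 7290 / 8780 = 0.830 = 83.0%

83.0 %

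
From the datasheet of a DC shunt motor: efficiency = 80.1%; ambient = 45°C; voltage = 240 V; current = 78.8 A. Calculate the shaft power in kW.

P_in = V·I = 240 × 78.8 = 18912 W
P_out = η·P_in = 0.801 × 18912 = 15149 W

15.1 kW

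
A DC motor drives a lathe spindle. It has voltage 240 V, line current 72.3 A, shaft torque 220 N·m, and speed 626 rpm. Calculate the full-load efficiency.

83.1 %

ω = 2π × 626/60 = 65.55 rad/s; P_out = τω = 220 × 65.55 = 14421 W
P_in = V·I = 240 × 72.3 = 17352 W
η = P_out / P_in = 14421 / 17352 = 0.831 = 83.1%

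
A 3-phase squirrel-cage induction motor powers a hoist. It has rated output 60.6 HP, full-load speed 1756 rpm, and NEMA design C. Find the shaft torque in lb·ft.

P_out = 60.6 × 746 = 45208 W
ω = 2π × 1756/60 = 183.9 rad/s
τ = P_out/ω = 45208/183.9 = 245.8 N·m
In lb·ft: 245.8/1.356 = 181 lb·ft

181 lb·ft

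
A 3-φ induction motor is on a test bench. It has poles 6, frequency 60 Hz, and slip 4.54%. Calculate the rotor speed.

n_s = 120f/p = 120×60/6 = 1200 rpm
n = n_s(1 − s) = 1200 × (1 − 0.0454) = 1146 rpm

1146 rpm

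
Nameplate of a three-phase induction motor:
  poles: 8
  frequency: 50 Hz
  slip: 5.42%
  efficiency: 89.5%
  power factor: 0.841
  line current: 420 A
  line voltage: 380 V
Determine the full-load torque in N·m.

2800 N·m

P_in = √3·V·I·cosφ = 1.732 × 380 × 420 × 0.841 = 232475 W
P_out = η·P_in = 0.895 × 232475 = 208065 W
n_s = 120×50/8 = 750 rpm; n = 750×(1−0.0542) = 709 rpm
ω = 2π×709/60 = 74.25 rad/s
τ = P_out/ω = 208065/74.25 = 2800 N·m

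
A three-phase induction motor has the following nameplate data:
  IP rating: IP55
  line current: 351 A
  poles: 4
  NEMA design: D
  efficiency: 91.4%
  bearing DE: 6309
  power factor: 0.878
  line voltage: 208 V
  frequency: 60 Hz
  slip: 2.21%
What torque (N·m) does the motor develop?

P_in = √3·V·I·cosφ = 1.732 × 208 × 351 × 0.878 = 111023 W
P_out = η·P_in = 0.914 × 111023 = 101475 W
n_s = 120×60/4 = 1800 rpm; n = 1800×(1−0.0221) = 1760 rpm
ω = 2π×1760/60 = 184.3 rad/s
τ = P_out/ω = 101475/184.3 = 551 N·m

551 N·m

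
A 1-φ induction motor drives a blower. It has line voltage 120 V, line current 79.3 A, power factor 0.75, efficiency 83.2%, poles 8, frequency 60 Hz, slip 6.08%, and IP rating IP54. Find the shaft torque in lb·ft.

49.5 lb·ft

P_in = V·I·cosφ = 120 × 79.3 × 0.75 = 7137 W
P_out = η·P_in = 0.832 × 7137 = 5938 W
n_s = 120×60/8 = 900 rpm; n = 900×(1−0.0608) = 845 rpm
ω = 2π×845/60 = 88.49 rad/s
τ = P_out/ω = 5938/88.49 = 67.1 N·m
In lb·ft: 67.1/1.356 = 49.5 lb·ft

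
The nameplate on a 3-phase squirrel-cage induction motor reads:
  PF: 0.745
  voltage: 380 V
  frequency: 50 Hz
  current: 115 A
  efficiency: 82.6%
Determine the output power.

P_in = √3·V·I·cosφ = 1.732 × 380 × 115 × 0.745 = 56388 W
P_out = η·P_in = 0.826 × 56388 = 46576 W

46.6 kW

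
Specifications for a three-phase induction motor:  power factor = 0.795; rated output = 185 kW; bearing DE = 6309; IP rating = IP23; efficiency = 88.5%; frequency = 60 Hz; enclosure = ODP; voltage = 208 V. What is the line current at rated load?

P_out = 185 kW = 185000 W
P_in = P_out / η = 185000 / 0.885 = 209040 W
I_L = P_in / (√3·V_L·cosφ) = 209040 / (1.732 × 208 × 0.795) = 730 A

730 A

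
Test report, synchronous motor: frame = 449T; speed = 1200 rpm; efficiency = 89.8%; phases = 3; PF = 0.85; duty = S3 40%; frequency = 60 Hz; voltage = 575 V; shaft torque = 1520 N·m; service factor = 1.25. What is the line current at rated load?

ω = 2π×1200/60 = 125.7 rad/s; P_out = τω = 1520 × 125.7 = 191064 W
P_in = P_out / η = 191064 / 0.898 = 212766 W
I_L = P_in / (√3·V_L·cosφ) = 212766 / (1.732 × 575 × 0.85) = 251 A

251 A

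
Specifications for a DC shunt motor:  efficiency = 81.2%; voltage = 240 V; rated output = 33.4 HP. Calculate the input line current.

128 A

P_out = 33.4 × 746 = 24916 W
P_in = P_out / η = 24916 / 0.812 = 30685 W
I = P_in / V = 30685 / 240 = 128 A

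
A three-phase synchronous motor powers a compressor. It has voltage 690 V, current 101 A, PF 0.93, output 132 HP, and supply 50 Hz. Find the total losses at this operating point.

P_in = √3·V·I·cosφ = 1.732×690×101×0.93 = 112254 W
P_out = 132×746 = 98472 W
Losses = P_in − P_out = 112254 − 98472 = 13782 W

13.8 kW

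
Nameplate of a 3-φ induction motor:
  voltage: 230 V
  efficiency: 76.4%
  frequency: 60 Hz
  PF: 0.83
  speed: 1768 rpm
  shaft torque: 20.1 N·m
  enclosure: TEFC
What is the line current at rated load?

14.7 A

ω = 2π×1768/60 = 185.1 rad/s; P_out = τω = 20.1 × 185.1 = 3721 W
P_in = P_out / η = 3721 / 0.764 = 4870 W
I_L = P_in / (√3·V_L·cosφ) = 4870 / (1.732 × 230 × 0.83) = 14.7 A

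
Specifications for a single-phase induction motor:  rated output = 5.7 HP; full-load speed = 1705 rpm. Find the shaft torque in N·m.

P_out = 5.7 × 746 = 4252 W
ω = 2π × 1705/60 = 178.5 rad/s
τ = P_out/ω = 4252/178.5 = 23.8 N·m

23.8 N·m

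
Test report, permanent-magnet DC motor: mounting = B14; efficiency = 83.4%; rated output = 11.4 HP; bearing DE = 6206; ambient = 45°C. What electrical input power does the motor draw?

10.2 kW

P_out = 11.4 × 746 = 8504 W
P_in = P_out/η = 8504/0.834 = 10197 W = 10.2 kW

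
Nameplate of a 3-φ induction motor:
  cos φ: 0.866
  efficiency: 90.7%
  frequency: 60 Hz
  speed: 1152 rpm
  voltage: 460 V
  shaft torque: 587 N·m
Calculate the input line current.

ω = 2π×1152/60 = 120.6 rad/s; P_out = τω = 587 × 120.6 = 70792 W
P_in = P_out / η = 70792 / 0.907 = 78051 W
I_L = P_in / (√3·V_L·cosφ) = 78051 / (1.732 × 460 × 0.866) = 113 A

113 A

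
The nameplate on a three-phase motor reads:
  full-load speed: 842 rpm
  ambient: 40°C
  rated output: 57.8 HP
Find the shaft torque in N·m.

489 N·m

P_out = 57.8 × 746 = 43119 W
ω = 2π × 842/60 = 88.17 rad/s
τ = P_out/ω = 43119/88.17 = 489 N·m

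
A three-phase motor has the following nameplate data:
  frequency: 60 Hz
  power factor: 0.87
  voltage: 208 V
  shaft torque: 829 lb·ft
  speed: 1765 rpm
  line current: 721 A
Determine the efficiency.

91.9 %

τ = 829 lb·ft × 1.356 = 1124 N·m
ω = 2π × 1765/60 = 184.8 rad/s; P_out = τω = 1124 × 184.8 = 207715 W
P_in = √3·V_L·I_L·cosφ = 1.732 × 208 × 721 × 0.87 = 225978 W
η = P_out / P_in = 207715 / 225978 = 0.919 = 91.9%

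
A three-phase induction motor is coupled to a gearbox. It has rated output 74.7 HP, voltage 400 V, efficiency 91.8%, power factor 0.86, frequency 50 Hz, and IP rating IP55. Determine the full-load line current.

P_out = 74.7 × 746 = 55726 W
P_in = P_out / η = 55726 / 0.918 = 60704 W
I_L = P_in / (√3·V_L·cosφ) = 60704 / (1.732 × 400 × 0.86) = 102 A

102 A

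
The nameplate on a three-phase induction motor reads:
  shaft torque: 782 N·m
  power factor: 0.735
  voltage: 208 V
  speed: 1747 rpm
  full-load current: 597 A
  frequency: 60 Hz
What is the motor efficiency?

90.5 %

ω = 2π × 1747/60 = 182.9 rad/s; P_out = τω = 782 × 182.9 = 143028 W
P_in = √3·V_L·I_L·cosφ = 1.732 × 208 × 597 × 0.735 = 158079 W
η = P_out / P_in = 143028 / 158079 = 0.905 = 90.5%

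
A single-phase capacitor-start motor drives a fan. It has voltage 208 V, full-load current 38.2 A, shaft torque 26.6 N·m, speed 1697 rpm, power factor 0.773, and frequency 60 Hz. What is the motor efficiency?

77.0 %

ω = 2π × 1697/60 = 177.7 rad/s; P_out = τω = 26.6 × 177.7 = 4727 W
P_in = V·I·cosφ = 208 × 38.2 × 0.773 = 6142 W
η = P_out / P_in = 4727 / 6142 = 0.770 = 77.0%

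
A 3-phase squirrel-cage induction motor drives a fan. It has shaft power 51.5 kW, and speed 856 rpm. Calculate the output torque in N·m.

ω = 2π × 856/60 = 89.64 rad/s
τ = P/ω = 51500/89.64 = 575 N·m

575 N·m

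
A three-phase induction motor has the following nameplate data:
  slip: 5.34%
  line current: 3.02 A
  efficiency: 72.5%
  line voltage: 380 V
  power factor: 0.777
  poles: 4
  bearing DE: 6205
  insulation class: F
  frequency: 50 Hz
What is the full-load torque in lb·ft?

P_in = √3·V·I·cosφ = 1.732 × 380 × 3.02 × 0.777 = 1544 W
P_out = η·P_in = 0.725 × 1544 = 1119 W
n_s = 120×50/4 = 1500 rpm; n = 1500×(1−0.0534) = 1420 rpm
ω = 2π×1420/60 = 148.7 rad/s
τ = P_out/ω = 1119/148.7 = 7.525 N·m
In lb·ft: 7.525/1.356 = 5.55 lb·ft

5.55 lb·ft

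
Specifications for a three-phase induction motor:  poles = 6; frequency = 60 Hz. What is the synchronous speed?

1200 rpm

n_s = 120f/p = 120×60/6 = 1200 rpm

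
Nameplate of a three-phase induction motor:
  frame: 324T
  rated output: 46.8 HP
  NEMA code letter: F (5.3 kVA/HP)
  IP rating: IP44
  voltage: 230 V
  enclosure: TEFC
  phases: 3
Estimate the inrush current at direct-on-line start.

S_LR = 5.3 × 46.8 = 248.04 kVA
I_LR = S_LR/(√3·V_L) = 248040/(1.732×230) = 623 A

623 A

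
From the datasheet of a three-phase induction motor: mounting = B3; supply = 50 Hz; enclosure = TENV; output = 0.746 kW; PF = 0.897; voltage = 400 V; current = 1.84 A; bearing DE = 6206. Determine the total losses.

P_in = √3·V·I·cosφ = 1.732×400×1.84×0.897 = 1143 W
P_out = 746 W
Losses = P_in − P_out = 1143 − 746 = 397 W

397 W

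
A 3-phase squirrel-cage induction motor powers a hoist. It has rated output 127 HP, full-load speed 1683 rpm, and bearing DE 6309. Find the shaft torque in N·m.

538 N·m

P_out = 127 × 746 = 94742 W
ω = 2π × 1683/60 = 176.2 rad/s
τ = P_out/ω = 94742/176.2 = 538 N·m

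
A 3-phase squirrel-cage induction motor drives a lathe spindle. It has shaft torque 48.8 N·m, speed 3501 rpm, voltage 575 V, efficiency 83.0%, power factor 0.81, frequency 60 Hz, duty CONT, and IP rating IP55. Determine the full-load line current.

ω = 2π×3501/60 = 366.6 rad/s; P_out = τω = 48.8 × 366.6 = 17890 W
P_in = P_out / η = 17890 / 0.830 = 21554 W
I_L = P_in / (√3·V_L·cosφ) = 21554 / (1.732 × 575 × 0.81) = 26.7 A

26.7 A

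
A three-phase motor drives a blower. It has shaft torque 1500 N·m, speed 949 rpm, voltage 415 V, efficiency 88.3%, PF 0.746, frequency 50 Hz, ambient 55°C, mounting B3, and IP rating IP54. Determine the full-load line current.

315 A

ω = 2π×949/60 = 99.38 rad/s; P_out = τω = 1500 × 99.38 = 149070 W
P_in = P_out / η = 149070 / 0.883 = 168822 W
I_L = P_in / (√3·V_L·cosφ) = 168822 / (1.732 × 415 × 0.746) = 315 A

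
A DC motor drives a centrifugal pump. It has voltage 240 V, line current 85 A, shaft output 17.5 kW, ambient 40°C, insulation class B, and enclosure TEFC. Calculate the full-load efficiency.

P_out = 17.5 kW = 17500 W
P_in = V·I = 240 × 85 = 20400 W
η = P_out / P_in = 17500 / 20400 = 0.858 = 85.8%

85.8 %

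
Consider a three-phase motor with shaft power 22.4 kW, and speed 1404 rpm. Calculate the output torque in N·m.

152 N·m

ω = 2π × 1404/60 = 147 rad/s
τ = P/ω = 22400/147 = 152 N·m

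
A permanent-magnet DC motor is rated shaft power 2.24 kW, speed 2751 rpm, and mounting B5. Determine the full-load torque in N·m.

ω = 2π × 2751/60 = 288.1 rad/s
τ = P/ω = 2240/288.1 = 7.78 N·m

7.78 N·m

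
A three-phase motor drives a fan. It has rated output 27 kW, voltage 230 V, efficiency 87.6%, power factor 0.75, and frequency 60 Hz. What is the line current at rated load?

103 A

P_out = 27 kW = 27000 W
P_in = P_out / η = 27000 / 0.876 = 30822 W
I_L = P_in / (√3·V_L·cosφ) = 30822 / (1.732 × 230 × 0.75) = 103 A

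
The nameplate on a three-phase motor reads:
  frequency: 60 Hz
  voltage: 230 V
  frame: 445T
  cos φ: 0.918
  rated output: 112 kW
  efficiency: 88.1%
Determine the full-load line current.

348 A

P_out = 112 kW = 112000 W
P_in = P_out / η = 112000 / 0.881 = 127128 W
I_L = P_in / (√3·V_L·cosφ) = 127128 / (1.732 × 230 × 0.918) = 348 A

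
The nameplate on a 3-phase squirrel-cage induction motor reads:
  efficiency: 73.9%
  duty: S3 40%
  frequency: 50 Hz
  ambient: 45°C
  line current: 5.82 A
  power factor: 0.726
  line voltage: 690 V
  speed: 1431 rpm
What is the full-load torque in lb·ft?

18.4 lb·ft

P_in = √3·V·I·cosφ = 1.732 × 690 × 5.82 × 0.726 = 5050 W
P_out = η·P_in = 0.739 × 5050 = 3732 W
n = 1431 rpm
ω = 2π×1431/60 = 149.9 rad/s
τ = P_out/ω = 3732/149.9 = 24.9 N·m
In lb·ft: 24.9/1.356 = 18.4 lb·ft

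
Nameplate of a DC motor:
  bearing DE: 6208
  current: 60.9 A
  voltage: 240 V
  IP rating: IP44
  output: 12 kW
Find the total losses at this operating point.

P_in = V·I = 240×60.9 = 14616 W
P_out = 12000 W
Losses = P_in − P_out = 14616 − 12000 = 2616 W

2.62 kW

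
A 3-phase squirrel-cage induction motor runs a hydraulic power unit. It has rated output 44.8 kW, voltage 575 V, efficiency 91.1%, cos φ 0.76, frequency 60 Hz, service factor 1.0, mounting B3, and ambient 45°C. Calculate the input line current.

65 A

P_out = 44.8 kW = 44800 W
P_in = P_out / η = 44800 / 0.911 = 49177 W
I_L = P_in / (√3·V_L·cosφ) = 49177 / (1.732 × 575 × 0.76) = 65 A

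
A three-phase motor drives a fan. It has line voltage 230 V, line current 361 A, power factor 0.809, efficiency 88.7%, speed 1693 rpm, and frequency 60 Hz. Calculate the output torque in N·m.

P_in = √3·V·I·cosφ = 1.732 × 230 × 361 × 0.809 = 116341 W
P_out = η·P_in = 0.887 × 116341 = 103194 W
n = 1693 rpm
ω = 2π×1693/60 = 177.3 rad/s
τ = P_out/ω = 103194/177.3 = 582 N·m

582 N·m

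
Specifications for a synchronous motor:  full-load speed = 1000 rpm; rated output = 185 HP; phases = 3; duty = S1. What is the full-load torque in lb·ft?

P_out = 185 × 746 = 138010 W
ω = 2π × 1000/60 = 104.7 rad/s
τ = P_out/ω = 138010/104.7 = 1318 N·m
In lb·ft: 1318/1.356 = 972 lb·ft

972 lb·ft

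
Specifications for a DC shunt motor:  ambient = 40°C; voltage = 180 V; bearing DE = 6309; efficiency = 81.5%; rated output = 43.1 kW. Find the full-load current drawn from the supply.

294 A

P_out = 43.1 kW = 43100 W
P_in = P_out / η = 43100 / 0.815 = 52883 W
I = P_in / V = 52883 / 180 = 294 A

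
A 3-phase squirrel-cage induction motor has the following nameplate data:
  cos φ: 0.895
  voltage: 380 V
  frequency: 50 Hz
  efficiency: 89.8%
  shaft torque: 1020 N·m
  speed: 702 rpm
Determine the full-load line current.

142 A

ω = 2π×702/60 = 73.51 rad/s; P_out = τω = 1020 × 73.51 = 74980 W
P_in = P_out / η = 74980 / 0.898 = 83497 W
I_L = P_in / (√3·V_L·cosφ) = 83497 / (1.732 × 380 × 0.895) = 142 A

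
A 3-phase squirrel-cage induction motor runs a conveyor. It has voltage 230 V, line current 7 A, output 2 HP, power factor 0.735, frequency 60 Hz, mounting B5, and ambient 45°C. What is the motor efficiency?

72.8 %

P_out = 2 × 746 = 1492 W
P_in = √3·V_L·I_L·cosφ = 1.732 × 230 × 7 × 0.735 = 2050 W
η = P_out / P_in = 1492 / 2050 = 0.728 = 72.8%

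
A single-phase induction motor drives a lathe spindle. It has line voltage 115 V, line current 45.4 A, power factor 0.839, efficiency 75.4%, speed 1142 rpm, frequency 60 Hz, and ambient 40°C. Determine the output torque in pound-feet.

P_in = V·I·cosφ = 115 × 45.4 × 0.839 = 4380 W
P_out = η·P_in = 0.754 × 4380 = 3303 W
n = 1142 rpm
ω = 2π×1142/60 = 119.6 rad/s
τ = P_out/ω = 3303/119.6 = 27.62 N·m
In lb·ft: 27.62/1.356 = 20.4 lb·ft

20.4 lb·ft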